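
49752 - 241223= - 191471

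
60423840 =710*85104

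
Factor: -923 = -13^1 * 71^1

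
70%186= 70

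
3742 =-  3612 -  - 7354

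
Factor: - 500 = -2^2 * 5^3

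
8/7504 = 1/938 = 0.00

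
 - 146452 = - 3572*41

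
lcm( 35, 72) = 2520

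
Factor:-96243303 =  - 3^1*13^2* 19^1*97^1*103^1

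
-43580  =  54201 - 97781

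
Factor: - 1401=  - 3^1*467^1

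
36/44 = 9/11 =0.82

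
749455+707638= 1457093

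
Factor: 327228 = 2^2*3^1*11^1 * 37^1*67^1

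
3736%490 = 306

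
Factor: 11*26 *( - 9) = - 2574 = - 2^1*3^2  *  11^1*13^1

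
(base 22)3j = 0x55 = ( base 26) 37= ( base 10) 85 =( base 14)61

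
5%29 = 5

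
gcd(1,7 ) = 1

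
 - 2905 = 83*( - 35 )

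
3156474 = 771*4094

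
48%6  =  0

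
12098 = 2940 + 9158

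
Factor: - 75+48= - 3^3 = - 27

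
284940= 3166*90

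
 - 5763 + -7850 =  - 13613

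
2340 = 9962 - 7622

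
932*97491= 90861612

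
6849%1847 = 1308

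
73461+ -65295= 8166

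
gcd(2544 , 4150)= 2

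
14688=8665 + 6023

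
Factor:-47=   -47^1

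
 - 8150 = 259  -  8409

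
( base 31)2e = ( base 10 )76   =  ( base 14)56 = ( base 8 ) 114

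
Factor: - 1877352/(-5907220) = 469338/1476805 = 2^1*3^1*5^ ( - 1)*11^(-2)* 19^1*23^1*179^1 * 2441^ ( - 1)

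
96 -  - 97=193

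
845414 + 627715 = 1473129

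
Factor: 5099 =5099^1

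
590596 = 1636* 361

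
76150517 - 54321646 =21828871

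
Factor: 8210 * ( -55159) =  - 2^1 * 5^1*13^1*821^1*4243^1 = - 452855390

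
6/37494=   1/6249 = 0.00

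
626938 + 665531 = 1292469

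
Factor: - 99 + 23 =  - 2^2*19^1 = - 76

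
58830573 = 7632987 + 51197586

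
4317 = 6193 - 1876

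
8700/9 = 2900/3 = 966.67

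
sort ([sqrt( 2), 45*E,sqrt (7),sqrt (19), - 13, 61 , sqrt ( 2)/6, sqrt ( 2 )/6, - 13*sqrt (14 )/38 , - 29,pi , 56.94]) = [ - 29, -13,  -  13 * sqrt( 14)/38,sqrt ( 2 )/6, sqrt(2 )/6, sqrt( 2 ), sqrt(7 ),pi , sqrt( 19),56.94 , 61,45 * E ]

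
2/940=1/470 = 0.00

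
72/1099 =72/1099 = 0.07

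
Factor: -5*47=-235 = -  5^1*47^1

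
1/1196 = 1/1196 = 0.00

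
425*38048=16170400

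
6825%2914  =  997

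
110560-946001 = - 835441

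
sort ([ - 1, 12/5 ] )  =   [ - 1, 12/5 ] 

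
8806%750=556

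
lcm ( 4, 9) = 36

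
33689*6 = 202134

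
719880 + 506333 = 1226213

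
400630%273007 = 127623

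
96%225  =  96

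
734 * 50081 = 36759454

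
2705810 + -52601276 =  - 49895466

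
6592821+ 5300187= 11893008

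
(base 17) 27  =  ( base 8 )51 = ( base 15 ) 2B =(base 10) 41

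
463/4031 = 463/4031 = 0.11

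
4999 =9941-4942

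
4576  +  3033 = 7609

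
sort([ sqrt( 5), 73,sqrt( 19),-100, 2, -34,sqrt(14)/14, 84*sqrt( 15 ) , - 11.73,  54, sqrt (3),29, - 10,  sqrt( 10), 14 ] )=[-100, - 34, - 11.73, - 10, sqrt( 14)/14, sqrt( 3 ), 2,sqrt ( 5), sqrt(10), sqrt( 19), 14, 29,  54, 73, 84*sqrt( 15)]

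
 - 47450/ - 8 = 23725/4 = 5931.25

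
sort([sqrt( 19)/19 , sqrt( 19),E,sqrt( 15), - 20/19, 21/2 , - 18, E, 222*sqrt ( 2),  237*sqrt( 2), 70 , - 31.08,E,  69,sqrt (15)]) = [  -  31.08, - 18 , - 20/19, sqrt(19 ) /19,E, E,E , sqrt ( 15),sqrt( 15),sqrt(19 ),21/2,  69,70,222*sqrt(2) , 237 *sqrt( 2)] 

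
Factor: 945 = 3^3 * 5^1*7^1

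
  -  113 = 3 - 116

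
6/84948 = 1/14158 =0.00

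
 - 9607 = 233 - 9840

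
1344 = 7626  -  6282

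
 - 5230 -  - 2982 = -2248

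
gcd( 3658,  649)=59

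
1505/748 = 2 + 9/748 =2.01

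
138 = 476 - 338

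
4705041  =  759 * 6199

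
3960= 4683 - 723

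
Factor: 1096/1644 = 2^1 * 3^(-1) = 2/3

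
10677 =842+9835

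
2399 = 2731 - 332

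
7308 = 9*812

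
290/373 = 290/373 = 0.78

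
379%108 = 55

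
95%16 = 15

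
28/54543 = 28/54543  =  0.00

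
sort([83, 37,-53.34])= [  -  53.34, 37 , 83]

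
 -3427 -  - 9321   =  5894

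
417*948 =395316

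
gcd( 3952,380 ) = 76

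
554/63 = 554/63 = 8.79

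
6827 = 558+6269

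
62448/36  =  5204/3=1734.67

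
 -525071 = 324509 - 849580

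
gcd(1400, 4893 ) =7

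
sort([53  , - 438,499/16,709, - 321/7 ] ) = [ - 438, - 321/7,  499/16,53, 709]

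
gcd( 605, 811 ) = 1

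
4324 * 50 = 216200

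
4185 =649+3536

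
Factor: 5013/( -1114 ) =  - 9/2 = - 2^ (-1)*3^2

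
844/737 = 844/737=1.15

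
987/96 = 329/32 =10.28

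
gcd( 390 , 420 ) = 30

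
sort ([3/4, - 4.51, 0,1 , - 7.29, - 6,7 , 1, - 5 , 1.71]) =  [ - 7.29, - 6 , - 5, - 4.51,0, 3/4,1,1,1.71,7]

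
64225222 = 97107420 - 32882198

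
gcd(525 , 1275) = 75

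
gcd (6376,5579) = 797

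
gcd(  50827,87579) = 1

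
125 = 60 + 65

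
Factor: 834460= 2^2* 5^1*11^1*3793^1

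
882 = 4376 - 3494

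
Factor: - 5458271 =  - 7^1*13^1*59981^1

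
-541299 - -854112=312813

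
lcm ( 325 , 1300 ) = 1300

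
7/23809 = 7/23809  =  0.00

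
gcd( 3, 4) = 1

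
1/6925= 1/6925  =  0.00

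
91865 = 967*95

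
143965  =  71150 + 72815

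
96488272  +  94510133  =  190998405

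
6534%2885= 764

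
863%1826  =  863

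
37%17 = 3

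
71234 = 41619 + 29615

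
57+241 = 298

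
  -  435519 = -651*669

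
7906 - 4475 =3431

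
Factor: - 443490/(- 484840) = 44349/48484 = 2^( - 2 ) * 3^1 * 17^( - 1)*23^(- 1)*31^(  -  1)*14783^1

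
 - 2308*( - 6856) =15823648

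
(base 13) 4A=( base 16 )3e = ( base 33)1T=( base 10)62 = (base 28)26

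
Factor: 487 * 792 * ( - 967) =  - 2^3 * 3^2*11^1*487^1*967^1 = - 372975768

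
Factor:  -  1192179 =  - 3^1 * 263^1 * 1511^1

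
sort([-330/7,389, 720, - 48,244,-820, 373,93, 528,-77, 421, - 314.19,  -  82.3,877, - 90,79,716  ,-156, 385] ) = [-820,-314.19, - 156,-90,-82.3,-77 , - 48,-330/7 , 79, 93, 244, 373, 385,389,  421,528, 716,720 , 877]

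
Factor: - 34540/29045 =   -  44/37 = - 2^2*11^1*37^ ( - 1)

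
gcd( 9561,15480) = 3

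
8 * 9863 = 78904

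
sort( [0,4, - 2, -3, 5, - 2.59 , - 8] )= [ - 8, - 3,-2.59,  -  2,0, 4, 5]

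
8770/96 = 4385/48 = 91.35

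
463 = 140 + 323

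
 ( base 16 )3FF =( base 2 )1111111111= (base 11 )850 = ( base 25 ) 1fn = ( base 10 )1023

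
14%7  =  0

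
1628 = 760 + 868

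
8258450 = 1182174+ 7076276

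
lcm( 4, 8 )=8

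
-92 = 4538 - 4630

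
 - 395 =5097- 5492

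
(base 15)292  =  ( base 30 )JH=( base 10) 587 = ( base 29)k7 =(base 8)1113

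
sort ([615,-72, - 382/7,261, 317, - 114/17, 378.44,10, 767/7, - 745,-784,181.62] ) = [ - 784, - 745, - 72, - 382/7, - 114/17 , 10,767/7,181.62,261, 317,378.44, 615]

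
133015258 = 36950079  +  96065179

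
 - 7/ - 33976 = 7/33976 = 0.00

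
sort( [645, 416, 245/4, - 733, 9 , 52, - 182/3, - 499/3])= [ - 733, - 499/3,-182/3,9,52,245/4, 416, 645]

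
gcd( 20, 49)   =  1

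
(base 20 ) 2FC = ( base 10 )1112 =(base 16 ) 458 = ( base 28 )1bk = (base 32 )12o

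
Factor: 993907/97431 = 3^ ( - 1)*47^(  -  1) * 691^( - 1)*993907^1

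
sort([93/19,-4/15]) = [ - 4/15, 93/19 ]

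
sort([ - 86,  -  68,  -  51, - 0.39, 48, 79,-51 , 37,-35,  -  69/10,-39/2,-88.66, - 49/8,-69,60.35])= [ - 88.66, - 86,  -  69 ,-68, - 51, -51, - 35, - 39/2,  -  69/10,  -  49/8,  -  0.39,37, 48,60.35,  79] 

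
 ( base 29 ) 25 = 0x3F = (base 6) 143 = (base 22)2j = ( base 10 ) 63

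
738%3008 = 738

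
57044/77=57044/77 = 740.83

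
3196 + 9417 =12613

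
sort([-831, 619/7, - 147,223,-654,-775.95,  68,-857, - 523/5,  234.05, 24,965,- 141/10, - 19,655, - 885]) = [- 885, - 857, - 831,-775.95, - 654,-147, - 523/5, - 19,- 141/10, 24, 68,619/7,223,234.05, 655,965]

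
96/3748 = 24/937= 0.03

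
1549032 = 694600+854432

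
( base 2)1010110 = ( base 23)3h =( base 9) 105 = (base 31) 2o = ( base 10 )86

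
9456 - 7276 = 2180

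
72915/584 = 72915/584 = 124.85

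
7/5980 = 7/5980 = 0.00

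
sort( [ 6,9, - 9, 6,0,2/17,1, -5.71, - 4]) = [  -  9,-5.71, - 4,0,2/17,1,6,6,9 ] 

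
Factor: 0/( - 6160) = 0^1 = 0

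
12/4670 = 6/2335 = 0.00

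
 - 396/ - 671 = 36/61 =0.59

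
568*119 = 67592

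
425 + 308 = 733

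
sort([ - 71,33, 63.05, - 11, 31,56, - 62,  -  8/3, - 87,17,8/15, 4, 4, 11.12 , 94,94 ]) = [- 87,-71, -62, - 11,  -  8/3, 8/15,4,4, 11.12,17,31,  33, 56, 63.05,94,94 ] 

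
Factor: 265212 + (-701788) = -436576 = - 2^5*7^1*1949^1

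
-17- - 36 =19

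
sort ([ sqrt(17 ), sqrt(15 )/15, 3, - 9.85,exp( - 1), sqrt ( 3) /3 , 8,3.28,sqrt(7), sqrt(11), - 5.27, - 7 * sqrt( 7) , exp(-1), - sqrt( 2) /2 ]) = [ -7*sqrt( 7),-9.85, - 5.27, - sqrt( 2) /2, sqrt( 15)/15, exp( - 1 ), exp( - 1),sqrt( 3 )/3,sqrt(7 ), 3, 3.28 , sqrt(11),sqrt( 17), 8]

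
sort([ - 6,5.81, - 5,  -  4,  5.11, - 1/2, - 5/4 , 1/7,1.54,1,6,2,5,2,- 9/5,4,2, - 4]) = [ - 6, - 5,  -  4, - 4, - 9/5,- 5/4 , - 1/2, 1/7, 1,1.54, 2,2,2 , 4,5,5.11 , 5.81, 6] 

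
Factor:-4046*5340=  - 21605640 = - 2^3  *  3^1*5^1*7^1*17^2*89^1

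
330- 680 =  - 350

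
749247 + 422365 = 1171612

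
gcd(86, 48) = 2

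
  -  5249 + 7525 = 2276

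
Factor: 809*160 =2^5*5^1*809^1 = 129440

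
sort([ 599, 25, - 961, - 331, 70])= [-961, - 331, 25, 70,599 ] 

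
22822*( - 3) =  - 68466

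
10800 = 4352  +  6448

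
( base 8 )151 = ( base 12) 89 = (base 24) 49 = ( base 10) 105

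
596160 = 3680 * 162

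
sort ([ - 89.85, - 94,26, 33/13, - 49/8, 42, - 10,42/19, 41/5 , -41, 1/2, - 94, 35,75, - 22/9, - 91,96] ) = [ - 94,-94, - 91, - 89.85, - 41, - 10, - 49/8,- 22/9, 1/2, 42/19,33/13, 41/5, 26 , 35,42, 75,96]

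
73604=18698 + 54906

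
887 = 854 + 33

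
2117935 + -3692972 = - 1575037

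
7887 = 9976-2089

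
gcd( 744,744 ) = 744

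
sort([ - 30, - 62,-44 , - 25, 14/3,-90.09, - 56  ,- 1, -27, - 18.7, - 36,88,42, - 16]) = [ - 90.09,-62, - 56  ,-44,-36, - 30,-27, -25, - 18.7,-16, - 1,14/3, 42,88 ]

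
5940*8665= 51470100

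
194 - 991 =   -  797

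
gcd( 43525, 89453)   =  1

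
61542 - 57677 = 3865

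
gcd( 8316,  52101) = 63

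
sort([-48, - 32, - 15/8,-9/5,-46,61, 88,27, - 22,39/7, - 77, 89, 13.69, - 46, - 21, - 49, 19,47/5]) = [ - 77, - 49, - 48,-46, - 46, - 32,-22, - 21, -15/8,  -  9/5,  39/7, 47/5 , 13.69,19,  27, 61, 88, 89] 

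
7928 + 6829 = 14757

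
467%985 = 467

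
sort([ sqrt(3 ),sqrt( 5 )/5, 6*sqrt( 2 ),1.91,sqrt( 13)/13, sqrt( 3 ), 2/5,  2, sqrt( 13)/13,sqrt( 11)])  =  [sqrt (13) /13,sqrt( 13) /13,2/5, sqrt( 5)/5,sqrt( 3), sqrt ( 3 ), 1.91, 2, sqrt( 11 ), 6*sqrt(2)]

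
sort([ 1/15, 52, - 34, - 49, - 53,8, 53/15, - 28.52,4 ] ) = [ - 53, - 49,-34, - 28.52, 1/15,53/15, 4,8,52]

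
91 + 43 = 134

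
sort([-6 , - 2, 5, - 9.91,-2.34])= [-9.91, - 6,-2.34,  -  2, 5 ]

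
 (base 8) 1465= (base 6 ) 3445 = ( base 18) 29B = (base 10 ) 821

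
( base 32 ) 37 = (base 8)147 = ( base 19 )58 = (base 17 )61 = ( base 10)103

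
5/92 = 5/92 = 0.05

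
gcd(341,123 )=1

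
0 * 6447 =0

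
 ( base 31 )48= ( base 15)8c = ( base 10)132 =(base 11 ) 110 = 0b10000100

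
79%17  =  11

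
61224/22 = 2782 + 10/11= 2782.91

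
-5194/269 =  - 20 + 186/269 = -19.31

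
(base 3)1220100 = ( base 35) 14L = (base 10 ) 1386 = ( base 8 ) 2552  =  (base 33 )190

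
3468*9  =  31212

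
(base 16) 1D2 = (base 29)g2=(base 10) 466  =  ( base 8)722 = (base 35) DB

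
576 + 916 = 1492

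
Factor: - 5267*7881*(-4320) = 179319860640 = 2^5*3^4*5^1*23^1*37^1*71^1 * 229^1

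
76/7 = 76/7 = 10.86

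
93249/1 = 93249 = 93249.00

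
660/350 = 66/35 = 1.89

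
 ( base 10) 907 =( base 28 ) 14B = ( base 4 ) 32023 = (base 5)12112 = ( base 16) 38b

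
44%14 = 2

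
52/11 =52/11 = 4.73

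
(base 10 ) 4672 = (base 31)4QM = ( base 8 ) 11100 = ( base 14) 19BA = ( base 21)aca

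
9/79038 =1/8782 = 0.00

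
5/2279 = 5/2279 = 0.00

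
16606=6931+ 9675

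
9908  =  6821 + 3087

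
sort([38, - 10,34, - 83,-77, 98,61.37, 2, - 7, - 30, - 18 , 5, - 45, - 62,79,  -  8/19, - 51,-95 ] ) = [ - 95, - 83, - 77, -62, - 51, - 45, - 30, - 18, - 10, - 7 ,-8/19,2, 5,34, 38, 61.37,79, 98 ]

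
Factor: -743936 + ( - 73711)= - 3^1*272549^1=- 817647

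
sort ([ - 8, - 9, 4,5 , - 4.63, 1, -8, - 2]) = [-9 , - 8, - 8, - 4.63,- 2,1, 4,5 ]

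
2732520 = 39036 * 70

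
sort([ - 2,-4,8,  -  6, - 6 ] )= [ - 6, - 6, - 4, - 2,8]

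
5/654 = 5/654 = 0.01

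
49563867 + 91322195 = 140886062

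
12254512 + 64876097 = 77130609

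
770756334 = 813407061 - 42650727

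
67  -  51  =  16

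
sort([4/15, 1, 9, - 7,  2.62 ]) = [  -  7,4/15,  1,2.62, 9 ]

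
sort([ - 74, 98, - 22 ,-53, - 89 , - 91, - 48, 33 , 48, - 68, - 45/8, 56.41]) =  [ - 91, - 89, - 74,-68, - 53, - 48, - 22, - 45/8 , 33,48,56.41 , 98] 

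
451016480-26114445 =424902035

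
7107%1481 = 1183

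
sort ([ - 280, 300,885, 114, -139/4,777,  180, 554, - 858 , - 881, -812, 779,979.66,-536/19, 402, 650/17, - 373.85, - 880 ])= [ - 881, - 880, - 858,-812,-373.85,-280, - 139/4 , - 536/19, 650/17,114,180,300, 402, 554, 777, 779, 885, 979.66 ] 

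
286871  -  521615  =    -  234744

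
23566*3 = 70698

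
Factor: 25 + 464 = 3^1*163^1 = 489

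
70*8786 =615020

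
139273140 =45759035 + 93514105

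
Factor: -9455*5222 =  - 49374010= -  2^1*5^1*7^1*31^1*61^1*373^1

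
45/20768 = 45/20768 = 0.00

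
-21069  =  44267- 65336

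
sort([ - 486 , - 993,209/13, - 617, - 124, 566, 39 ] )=[-993, - 617 ,-486,-124,209/13, 39, 566] 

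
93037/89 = 1045  +  32/89 = 1045.36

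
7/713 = 7/713=0.01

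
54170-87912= - 33742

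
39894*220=8776680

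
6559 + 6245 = 12804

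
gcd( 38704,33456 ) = 656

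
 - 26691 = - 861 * 31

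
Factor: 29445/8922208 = 2^(-5)*3^1*5^1*13^1 * 151^1*278819^( - 1)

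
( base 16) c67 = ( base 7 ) 12154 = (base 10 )3175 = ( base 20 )7if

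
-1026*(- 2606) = 2673756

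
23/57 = 23/57 = 0.40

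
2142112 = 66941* 32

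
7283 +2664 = 9947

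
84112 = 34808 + 49304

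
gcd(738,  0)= 738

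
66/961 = 66/961 = 0.07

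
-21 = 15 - 36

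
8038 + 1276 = 9314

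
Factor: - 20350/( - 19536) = 25/24 = 2^(-3)*3^( - 1)*5^2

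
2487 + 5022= 7509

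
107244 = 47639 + 59605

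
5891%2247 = 1397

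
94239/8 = 94239/8 = 11779.88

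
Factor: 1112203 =19^1 * 58537^1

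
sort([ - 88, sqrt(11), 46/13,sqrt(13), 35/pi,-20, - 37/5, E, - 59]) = [ - 88 , - 59, - 20 , - 37/5, E , sqrt ( 11), 46/13,sqrt( 13 ),  35/pi]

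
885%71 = 33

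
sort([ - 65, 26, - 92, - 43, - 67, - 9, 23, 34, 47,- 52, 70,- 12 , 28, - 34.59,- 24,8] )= [ - 92, - 67, - 65,- 52, - 43, - 34.59 ,- 24,-12,  -  9, 8, 23,  26, 28, 34, 47 , 70]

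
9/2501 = 9/2501 = 0.00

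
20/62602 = 10/31301 = 0.00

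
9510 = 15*634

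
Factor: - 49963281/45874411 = -3^1*11^( - 1 ) * 647^1*1153^(-1 )*3617^( - 1 )*25741^1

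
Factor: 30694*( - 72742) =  - 2232742948=- 2^2*37^1*103^1*149^1*983^1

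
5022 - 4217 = 805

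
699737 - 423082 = 276655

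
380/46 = 190/23  =  8.26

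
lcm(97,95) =9215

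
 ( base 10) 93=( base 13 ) 72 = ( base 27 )3c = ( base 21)49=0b1011101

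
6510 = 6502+8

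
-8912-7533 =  - 16445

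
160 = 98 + 62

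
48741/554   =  87 + 543/554  =  87.98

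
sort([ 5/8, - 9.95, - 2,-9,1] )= [-9.95, - 9, - 2,  5/8,1 ] 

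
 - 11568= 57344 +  - 68912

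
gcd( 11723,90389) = 1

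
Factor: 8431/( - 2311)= - 2311^( - 1 )  *  8431^1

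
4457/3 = 4457/3 = 1485.67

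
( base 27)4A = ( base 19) 64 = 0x76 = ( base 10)118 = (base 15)7D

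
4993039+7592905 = 12585944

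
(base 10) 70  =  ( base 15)4A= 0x46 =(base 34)22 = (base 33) 24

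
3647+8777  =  12424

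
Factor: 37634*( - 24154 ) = - 909011636  =  - 2^2*13^1*31^1*607^1*929^1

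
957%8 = 5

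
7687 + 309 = 7996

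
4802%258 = 158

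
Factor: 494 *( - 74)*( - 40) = 2^5 * 5^1*13^1*19^1*37^1 = 1462240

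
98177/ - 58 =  - 98177/58 = - 1692.71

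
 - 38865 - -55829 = 16964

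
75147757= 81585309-6437552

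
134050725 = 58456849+75593876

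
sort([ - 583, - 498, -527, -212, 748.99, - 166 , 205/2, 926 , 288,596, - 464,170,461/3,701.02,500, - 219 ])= [-583, - 527, - 498 , - 464 , - 219,-212, - 166, 205/2, 461/3,  170,288, 500,  596, 701.02, 748.99,926 ]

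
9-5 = 4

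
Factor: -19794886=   -2^1* 131^1*75553^1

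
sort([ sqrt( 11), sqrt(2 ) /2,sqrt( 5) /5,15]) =[ sqrt( 5 ) /5,sqrt( 2) /2 , sqrt( 11 ), 15]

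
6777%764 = 665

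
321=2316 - 1995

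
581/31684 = 581/31684 = 0.02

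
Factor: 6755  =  5^1*7^1*193^1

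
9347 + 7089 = 16436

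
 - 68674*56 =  - 3845744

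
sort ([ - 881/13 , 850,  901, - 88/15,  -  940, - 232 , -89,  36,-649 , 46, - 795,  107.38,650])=[ - 940, - 795,- 649, - 232, - 89, - 881/13, - 88/15 , 36, 46 , 107.38, 650,850, 901]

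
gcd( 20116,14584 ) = 4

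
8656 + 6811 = 15467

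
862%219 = 205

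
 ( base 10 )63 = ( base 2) 111111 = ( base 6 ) 143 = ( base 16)3f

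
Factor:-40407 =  - 3^1*13469^1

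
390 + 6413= 6803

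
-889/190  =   - 889/190 = -4.68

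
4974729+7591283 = 12566012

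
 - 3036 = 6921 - 9957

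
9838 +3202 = 13040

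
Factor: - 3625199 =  - 17^1*213247^1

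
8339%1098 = 653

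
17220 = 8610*2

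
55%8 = 7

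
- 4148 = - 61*68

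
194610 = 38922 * 5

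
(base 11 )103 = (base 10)124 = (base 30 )44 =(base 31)40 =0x7C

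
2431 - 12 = 2419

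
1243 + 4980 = 6223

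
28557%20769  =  7788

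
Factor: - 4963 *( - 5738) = 28477694=2^1*7^1 * 19^1*151^1*709^1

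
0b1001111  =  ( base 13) 61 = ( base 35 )29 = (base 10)79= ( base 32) 2f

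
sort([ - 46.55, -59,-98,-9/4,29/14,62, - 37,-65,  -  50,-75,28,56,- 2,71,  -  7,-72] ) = [ - 98, - 75 , - 72, - 65,- 59, - 50, - 46.55, - 37,  -  7, - 9/4, - 2,29/14,28 , 56,62, 71 ]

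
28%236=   28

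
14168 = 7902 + 6266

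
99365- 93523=5842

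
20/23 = 20/23=0.87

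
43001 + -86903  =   -43902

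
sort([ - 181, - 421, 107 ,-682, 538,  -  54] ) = [ - 682,-421, - 181  , - 54, 107,538] 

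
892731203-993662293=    - 100931090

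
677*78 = 52806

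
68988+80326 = 149314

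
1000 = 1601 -601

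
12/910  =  6/455 = 0.01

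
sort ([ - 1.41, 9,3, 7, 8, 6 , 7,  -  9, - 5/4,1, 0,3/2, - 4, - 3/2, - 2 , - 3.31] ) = [ - 9,-4,  -  3.31, - 2,-3/2,-1.41 , - 5/4, 0,1,3/2, 3,6,7, 7,8,9] 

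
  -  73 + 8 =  - 65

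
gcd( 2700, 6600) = 300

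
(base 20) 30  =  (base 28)24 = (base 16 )3c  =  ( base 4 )330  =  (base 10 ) 60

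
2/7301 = 2/7301  =  0.00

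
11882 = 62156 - 50274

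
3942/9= 438=438.00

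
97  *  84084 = 8156148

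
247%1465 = 247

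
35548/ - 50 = -17774/25 = - 710.96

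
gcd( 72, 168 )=24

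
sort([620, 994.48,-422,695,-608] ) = [ - 608, - 422, 620, 695,994.48] 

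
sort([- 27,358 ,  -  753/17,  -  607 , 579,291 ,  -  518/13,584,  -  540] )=[-607, - 540, - 753/17, - 518/13, - 27, 291, 358,579, 584] 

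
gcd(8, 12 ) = 4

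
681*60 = 40860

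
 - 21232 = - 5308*4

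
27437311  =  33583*817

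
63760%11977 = 3875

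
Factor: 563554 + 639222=1202776 = 2^3* 19^1*41^1*193^1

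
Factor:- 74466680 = - 2^3*5^1 * 251^1*7417^1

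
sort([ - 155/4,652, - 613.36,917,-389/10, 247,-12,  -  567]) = [ - 613.36,  -  567, - 389/10, - 155/4,-12,247, 652,917]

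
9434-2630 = 6804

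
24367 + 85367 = 109734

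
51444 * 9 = 462996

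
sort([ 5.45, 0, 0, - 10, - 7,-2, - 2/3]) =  [ - 10, -7, - 2,-2/3, 0, 0, 5.45] 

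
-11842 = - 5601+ - 6241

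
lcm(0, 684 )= 0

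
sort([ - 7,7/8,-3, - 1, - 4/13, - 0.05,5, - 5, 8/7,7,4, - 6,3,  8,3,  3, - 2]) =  [-7 , -6, - 5,  -  3, - 2, - 1,-4/13, - 0.05, 7/8,8/7,3,3,3, 4,5,7,8 ] 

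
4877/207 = 23+116/207 = 23.56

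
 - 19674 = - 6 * 3279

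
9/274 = 9/274 = 0.03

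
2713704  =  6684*406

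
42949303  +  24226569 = 67175872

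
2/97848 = 1/48924 = 0.00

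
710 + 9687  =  10397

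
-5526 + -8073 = -13599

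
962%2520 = 962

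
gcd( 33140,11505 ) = 5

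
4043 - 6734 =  - 2691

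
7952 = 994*8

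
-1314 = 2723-4037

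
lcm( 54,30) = 270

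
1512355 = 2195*689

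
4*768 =3072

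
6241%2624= 993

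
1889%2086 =1889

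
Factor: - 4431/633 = -7 = - 7^1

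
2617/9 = 290+7/9 = 290.78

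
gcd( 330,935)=55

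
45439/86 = 528 + 31/86 = 528.36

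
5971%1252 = 963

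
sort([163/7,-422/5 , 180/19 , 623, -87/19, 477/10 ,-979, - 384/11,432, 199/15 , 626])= [ -979,-422/5,-384/11, - 87/19,180/19,199/15, 163/7 , 477/10, 432, 623,626]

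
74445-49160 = 25285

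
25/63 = 25/63 = 0.40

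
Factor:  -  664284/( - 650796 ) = 193^( - 1)*197^1 = 197/193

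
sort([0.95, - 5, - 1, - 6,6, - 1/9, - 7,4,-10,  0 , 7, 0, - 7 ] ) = [ - 10,  -  7,- 7, - 6, - 5, - 1, - 1/9, 0,0,0.95, 4,6,7 ]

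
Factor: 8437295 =5^1*37^1*59^1*773^1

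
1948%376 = 68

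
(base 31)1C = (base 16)2B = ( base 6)111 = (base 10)43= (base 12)37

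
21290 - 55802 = -34512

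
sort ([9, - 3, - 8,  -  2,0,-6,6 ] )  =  [ - 8, - 6, - 3, - 2 , 0 , 6,9] 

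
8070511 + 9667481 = 17737992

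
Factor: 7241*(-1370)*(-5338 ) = 52953867460 =2^2*5^1 * 13^1*17^1*137^1*157^1*557^1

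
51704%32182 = 19522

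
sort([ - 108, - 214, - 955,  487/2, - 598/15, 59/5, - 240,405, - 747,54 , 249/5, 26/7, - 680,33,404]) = [ - 955, - 747 , - 680,  -  240, - 214, - 108, - 598/15, 26/7,59/5, 33,249/5, 54,487/2, 404, 405]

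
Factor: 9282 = 2^1  *  3^1*7^1 * 13^1 *17^1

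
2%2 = 0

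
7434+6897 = 14331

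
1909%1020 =889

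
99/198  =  1/2 = 0.50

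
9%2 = 1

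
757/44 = 17 + 9/44 = 17.20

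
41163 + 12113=53276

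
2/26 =1/13 = 0.08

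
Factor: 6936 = 2^3*3^1*17^2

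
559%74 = 41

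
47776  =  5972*8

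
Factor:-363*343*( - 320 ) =2^6*3^1 *5^1*7^3*11^2=39842880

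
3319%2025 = 1294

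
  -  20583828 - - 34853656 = 14269828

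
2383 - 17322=-14939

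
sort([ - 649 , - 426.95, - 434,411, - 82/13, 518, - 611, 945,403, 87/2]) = [-649, - 611, - 434, - 426.95, - 82/13 , 87/2 , 403,411,518, 945] 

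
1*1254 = 1254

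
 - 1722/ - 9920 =861/4960 = 0.17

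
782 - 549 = 233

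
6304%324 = 148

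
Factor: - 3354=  - 2^1*3^1*13^1*43^1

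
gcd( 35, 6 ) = 1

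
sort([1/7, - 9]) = [-9,1/7]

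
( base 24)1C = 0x24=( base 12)30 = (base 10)36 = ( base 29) 17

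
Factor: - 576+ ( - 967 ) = - 1543  =  -1543^1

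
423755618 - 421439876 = 2315742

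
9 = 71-62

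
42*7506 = 315252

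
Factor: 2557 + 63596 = 3^1*22051^1 =66153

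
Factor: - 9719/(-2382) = 2^(- 1 )*3^( - 1)*397^( - 1)*9719^1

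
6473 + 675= 7148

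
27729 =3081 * 9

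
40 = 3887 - 3847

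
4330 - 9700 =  - 5370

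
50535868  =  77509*652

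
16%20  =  16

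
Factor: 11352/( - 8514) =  - 2^2*3^( - 1) = -4/3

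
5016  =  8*627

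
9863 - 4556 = 5307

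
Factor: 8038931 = 8038931^1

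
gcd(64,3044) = 4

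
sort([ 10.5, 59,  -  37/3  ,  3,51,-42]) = [-42, - 37/3,  3, 10.5, 51, 59]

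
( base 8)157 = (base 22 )51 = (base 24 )4F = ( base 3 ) 11010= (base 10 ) 111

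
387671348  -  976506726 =-588835378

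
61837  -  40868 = 20969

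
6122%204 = 2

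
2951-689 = 2262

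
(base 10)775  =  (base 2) 1100000111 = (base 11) 645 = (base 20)1IF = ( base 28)RJ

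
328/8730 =164/4365 = 0.04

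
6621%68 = 25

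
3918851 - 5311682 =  - 1392831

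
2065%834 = 397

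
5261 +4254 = 9515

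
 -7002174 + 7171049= 168875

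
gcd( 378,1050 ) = 42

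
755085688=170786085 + 584299603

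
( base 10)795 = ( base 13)492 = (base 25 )16k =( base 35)mp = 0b1100011011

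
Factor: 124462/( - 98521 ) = -2^1*13^1 * 83^(-1)*1187^(-1)*4787^1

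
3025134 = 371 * 8154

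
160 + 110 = 270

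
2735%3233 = 2735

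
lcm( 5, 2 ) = 10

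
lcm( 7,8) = 56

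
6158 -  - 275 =6433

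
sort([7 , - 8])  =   [ - 8 , 7 ]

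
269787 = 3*89929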